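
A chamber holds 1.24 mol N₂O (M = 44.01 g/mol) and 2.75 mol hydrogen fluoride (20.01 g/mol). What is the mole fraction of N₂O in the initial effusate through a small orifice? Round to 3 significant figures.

0.233

Each component's effusion rate ∝ (its partial pressure)·(1/√M) ∝ n_i/√M_i.
x_N₂O(eff) = (n_N₂O/√M_N₂O) / (n_N₂O/√M_N₂O + n_HF/√M_HF)
= (1.24/√44.01) / (1.24/√44.01 + 2.75/√20.01) = 0.1869/(0.1869 + 0.6148) = 0.233.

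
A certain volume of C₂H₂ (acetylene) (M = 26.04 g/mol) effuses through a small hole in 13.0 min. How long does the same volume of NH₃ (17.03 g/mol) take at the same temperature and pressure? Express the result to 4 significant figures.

Since effusion rate ∝ 1/√M, t_NH₃/t_C₂H₂ = √(M_NH₃/M_C₂H₂) = √(17.03/26.04) = √0.6540 = 0.8087.
So the time for NH₃ is 13.0 × 0.8087 = 10.51 min.

10.51 min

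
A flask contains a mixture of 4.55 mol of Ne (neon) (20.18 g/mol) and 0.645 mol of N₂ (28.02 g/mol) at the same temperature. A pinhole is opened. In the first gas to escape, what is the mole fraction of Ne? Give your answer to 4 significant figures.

0.8926

Effusion rate of each component ∝ n_i/√M_i (partial pressure × 1/√M).
So x_Ne in the escaping gas = (n_Ne/√M_Ne) / Σ(n_i/√M_i)
= (4.55/√20.18) / (4.55/√20.18 + 0.645/√28.02) = 1.013/(1.013 + 0.1219) = 0.8926.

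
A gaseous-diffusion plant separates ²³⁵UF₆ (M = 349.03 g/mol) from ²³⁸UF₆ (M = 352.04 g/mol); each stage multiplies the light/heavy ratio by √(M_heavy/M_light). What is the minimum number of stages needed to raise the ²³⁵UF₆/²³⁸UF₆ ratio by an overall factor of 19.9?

Per stage α = (352.04/349.03)^(1/2) = 1.00862^0.5, giving ln α = 0.004293.
Need α^N ≥ 19.9 ⇒ N ≥ ln(19.9) / ln α = 2.991 / 0.004293 = 696.58.
So at least 697 stages are needed.

697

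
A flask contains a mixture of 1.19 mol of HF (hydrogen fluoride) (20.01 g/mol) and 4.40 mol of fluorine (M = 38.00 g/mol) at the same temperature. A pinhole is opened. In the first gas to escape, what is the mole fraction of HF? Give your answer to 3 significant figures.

Each component's effusion rate ∝ (its partial pressure)·(1/√M) ∝ n_i/√M_i.
x_HF(eff) = (n_HF/√M_HF) / (n_HF/√M_HF + n_F₂/√M_F₂)
= (1.19/√20.01) / (1.19/√20.01 + 4.40/√38.00) = 0.2660/(0.2660 + 0.7138) = 0.272.

0.272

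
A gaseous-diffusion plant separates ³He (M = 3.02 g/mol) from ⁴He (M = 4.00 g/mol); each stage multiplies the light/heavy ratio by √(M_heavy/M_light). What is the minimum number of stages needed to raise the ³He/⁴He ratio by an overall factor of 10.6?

17

With α = √(4.00/3.02) per stage, ln α = ½ ln(1.32450) = 0.1405.
Need α^N ≥ 10.6 ⇒ N ≥ ln(10.6) / ln α = 2.361 / 0.1405 = 16.80.
So at least 17 stages are needed.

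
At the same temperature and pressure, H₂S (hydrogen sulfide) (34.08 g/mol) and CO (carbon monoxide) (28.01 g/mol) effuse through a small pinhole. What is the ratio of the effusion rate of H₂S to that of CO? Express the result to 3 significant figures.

0.907

Graham's law gives rate_H₂S/rate_CO = √(M_CO/M_H₂S) = √(28.01/34.08) = √0.8219 = 0.907.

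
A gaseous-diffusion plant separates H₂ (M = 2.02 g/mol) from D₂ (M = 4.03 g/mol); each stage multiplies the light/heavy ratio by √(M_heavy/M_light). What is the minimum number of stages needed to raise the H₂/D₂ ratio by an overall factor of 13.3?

Single-stage factor α = √(4.03/2.02), so ln α = ½ ln(1.99505) = 0.3453.
Need α^N ≥ 13.3 ⇒ N ≥ ln(13.3) / ln α = 2.588 / 0.3453 = 7.49.
Minimum whole number of stages: N = 8.

8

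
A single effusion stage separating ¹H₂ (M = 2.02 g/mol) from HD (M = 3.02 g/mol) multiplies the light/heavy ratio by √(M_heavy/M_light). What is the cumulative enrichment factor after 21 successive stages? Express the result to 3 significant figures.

The single-stage factor is √(M_heavy/M_light), so 21 stages give [√(3.02/2.02)]^21 = (3.02/2.02)^(21/2).
= 1.49505^(21/2) = 68.2.

68.2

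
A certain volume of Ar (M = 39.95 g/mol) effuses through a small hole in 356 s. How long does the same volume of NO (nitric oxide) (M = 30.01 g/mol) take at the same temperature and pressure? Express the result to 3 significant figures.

309 s

Since effusion rate ∝ 1/√M, t_NO/t_Ar = √(M_NO/M_Ar) = √(30.01/39.95) = √0.7512 = 0.8667.
So the time for NO is 356 × 0.8667 = 309 s.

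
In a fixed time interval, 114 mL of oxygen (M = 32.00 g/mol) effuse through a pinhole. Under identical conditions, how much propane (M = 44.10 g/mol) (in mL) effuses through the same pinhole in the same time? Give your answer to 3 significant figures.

97.1 mL

Using Graham's law: rate_C₃H₈/rate_O₂ = √(M_O₂/M_C₃H₈) = √(32.00/44.10) = √0.7256 = 0.8518.
So the volume for C₃H₈ is 114 × 0.8518 = 97.1 mL.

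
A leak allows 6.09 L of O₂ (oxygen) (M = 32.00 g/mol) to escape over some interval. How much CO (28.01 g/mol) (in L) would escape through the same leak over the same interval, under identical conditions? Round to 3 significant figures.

6.51 L

From Graham's law, rate_CO/rate_O₂ = √(M_O₂/M_CO) = √(32.00/28.01) = √1.142 = 1.069.
So the volume for CO is 6.09 × 1.069 = 6.51 L.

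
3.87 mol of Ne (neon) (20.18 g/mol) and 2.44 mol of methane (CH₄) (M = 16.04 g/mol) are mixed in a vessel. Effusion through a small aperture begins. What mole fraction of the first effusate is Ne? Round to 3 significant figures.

Rate_i ∝ x_i/√M_i (Graham's law weighted by mole fraction), so the effusate composition follows n_i/√M_i.
Mole fraction of Ne in the effusate = (n_Ne/√M_Ne) / (n_Ne/√M_Ne + n_CH₄/√M_CH₄)
= (3.87/√20.18) / (3.87/√20.18 + 2.44/√16.04) = 0.8615/(0.8615 + 0.6092) = 0.586.

0.586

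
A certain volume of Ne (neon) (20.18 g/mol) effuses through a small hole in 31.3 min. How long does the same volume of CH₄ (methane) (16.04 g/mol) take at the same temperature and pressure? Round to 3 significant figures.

27.9 min

Since effusion rate ∝ 1/√M, t_CH₄/t_Ne = √(M_CH₄/M_Ne) = √(16.04/20.18) = √0.7948 = 0.8915.
So the time for CH₄ is 31.3 × 0.8915 = 27.9 min.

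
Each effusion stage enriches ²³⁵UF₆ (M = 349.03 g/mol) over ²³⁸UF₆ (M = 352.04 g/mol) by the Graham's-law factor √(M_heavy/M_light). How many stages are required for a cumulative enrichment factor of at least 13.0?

With α = √(352.04/349.03) per stage, ln α = ½ ln(1.00862) = 0.004293.
Need α^N ≥ 13.0 ⇒ N ≥ ln(13.0) / ln α = 2.565 / 0.004293 = 597.41.
Minimum whole number of stages: N = 598.

598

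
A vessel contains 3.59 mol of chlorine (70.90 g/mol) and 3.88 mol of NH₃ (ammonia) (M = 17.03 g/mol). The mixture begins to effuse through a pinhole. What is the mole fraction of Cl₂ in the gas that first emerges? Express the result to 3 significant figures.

Each component's effusion rate ∝ (its partial pressure)·(1/√M) ∝ n_i/√M_i.
Mole fraction of Cl₂ in the effusate = (n_Cl₂/√M_Cl₂) / (n_Cl₂/√M_Cl₂ + n_NH₃/√M_NH₃)
= (3.59/√70.90) / (3.59/√70.90 + 3.88/√17.03) = 0.4264/(0.4264 + 0.9402) = 0.312.

0.312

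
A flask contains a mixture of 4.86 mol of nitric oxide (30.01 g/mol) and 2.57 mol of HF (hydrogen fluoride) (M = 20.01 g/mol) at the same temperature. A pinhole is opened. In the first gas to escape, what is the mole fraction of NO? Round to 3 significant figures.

Effusion rate of each component ∝ n_i/√M_i (partial pressure × 1/√M).
x_NO(eff) = (n_NO/√M_NO) / (n_NO/√M_NO + n_HF/√M_HF)
= (4.86/√30.01) / (4.86/√30.01 + 2.57/√20.01) = 0.8872/(0.8872 + 0.5745) = 0.607.

0.607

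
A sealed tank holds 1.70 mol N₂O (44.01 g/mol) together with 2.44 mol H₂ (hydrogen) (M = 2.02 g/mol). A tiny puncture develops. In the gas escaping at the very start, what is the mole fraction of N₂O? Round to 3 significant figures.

0.130

Each component's effusion rate ∝ (its partial pressure)·(1/√M) ∝ n_i/√M_i.
x_N₂O(eff) = (n_N₂O/√M_N₂O) / (n_N₂O/√M_N₂O + n_H₂/√M_H₂)
= (1.70/√44.01) / (1.70/√44.01 + 2.44/√2.02) = 0.2563/(0.2563 + 1.717) = 0.130.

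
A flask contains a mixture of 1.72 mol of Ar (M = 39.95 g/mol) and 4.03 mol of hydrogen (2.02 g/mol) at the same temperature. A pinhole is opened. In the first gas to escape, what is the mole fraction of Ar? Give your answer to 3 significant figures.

Each component's effusion rate ∝ (its partial pressure)·(1/√M) ∝ n_i/√M_i.
Mole fraction of Ar in the effusate = (n_Ar/√M_Ar) / (n_Ar/√M_Ar + n_H₂/√M_H₂)
= (1.72/√39.95) / (1.72/√39.95 + 4.03/√2.02) = 0.2721/(0.2721 + 2.835) = 0.0876.

0.0876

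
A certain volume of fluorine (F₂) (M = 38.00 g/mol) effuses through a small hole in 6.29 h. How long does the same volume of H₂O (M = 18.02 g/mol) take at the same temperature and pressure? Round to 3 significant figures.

Using Graham's law: t_H₂O/t_F₂ = √(M_H₂O/M_F₂) = √(18.02/38.00) = √0.4742 = 0.6886.
So the time for H₂O is 6.29 × 0.6886 = 4.33 h.

4.33 h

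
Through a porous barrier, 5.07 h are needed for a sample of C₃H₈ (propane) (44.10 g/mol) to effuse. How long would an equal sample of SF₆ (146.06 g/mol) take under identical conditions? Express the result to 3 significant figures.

9.23 h

Graham's law gives t_SF₆/t_C₃H₈ = √(M_SF₆/M_C₃H₈) = √(146.06/44.10) = √3.312 = 1.820.
So the time for SF₆ is 5.07 × 1.820 = 9.23 h.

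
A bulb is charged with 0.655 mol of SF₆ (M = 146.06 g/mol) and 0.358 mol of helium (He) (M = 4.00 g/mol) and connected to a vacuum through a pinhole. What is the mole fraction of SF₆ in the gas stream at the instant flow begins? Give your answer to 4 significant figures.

0.2324

Each component's effusion rate ∝ (its partial pressure)·(1/√M) ∝ n_i/√M_i.
x_SF₆(eff) = (n_SF₆/√M_SF₆) / (n_SF₆/√M_SF₆ + n_He/√M_He)
= (0.655/√146.06) / (0.655/√146.06 + 0.358/√4.00) = 0.05420/(0.05420 + 0.1790) = 0.2324.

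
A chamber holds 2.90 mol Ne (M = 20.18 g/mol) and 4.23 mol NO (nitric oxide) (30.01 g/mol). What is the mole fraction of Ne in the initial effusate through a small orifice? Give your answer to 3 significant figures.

0.455

Effusion rate of each component ∝ n_i/√M_i (partial pressure × 1/√M).
Mole fraction of Ne in the effusate = (n_Ne/√M_Ne) / (n_Ne/√M_Ne + n_NO/√M_NO)
= (2.90/√20.18) / (2.90/√20.18 + 4.23/√30.01) = 0.6456/(0.6456 + 0.7722) = 0.455.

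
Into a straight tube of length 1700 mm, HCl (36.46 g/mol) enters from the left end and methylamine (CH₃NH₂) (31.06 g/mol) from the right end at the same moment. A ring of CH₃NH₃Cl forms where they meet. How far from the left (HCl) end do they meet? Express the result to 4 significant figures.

816.0 mm

In equal time, each gas travels a distance ∝ its rate ∝ 1/√M, so d_HCl/d_CH₃NH₂ = √(M_CH₃NH₂/M_HCl) = √(31.06/36.46) = 0.9230.
With d_HCl + d_CH₃NH₂ = 1700 mm, d_CH₃NH₂ = 1700/(1 + 0.9230) = 884.0 mm.
d_HCl = 1700 − 884.0 = 816.0 mm.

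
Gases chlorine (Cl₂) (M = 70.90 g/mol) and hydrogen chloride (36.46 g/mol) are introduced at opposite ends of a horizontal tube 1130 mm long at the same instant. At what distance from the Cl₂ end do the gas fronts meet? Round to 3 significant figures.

In equal time, each gas travels a distance ∝ its rate ∝ 1/√M, so d_Cl₂/d_HCl = √(M_HCl/M_Cl₂) = √(36.46/70.90) = 0.7171.
With d_Cl₂ + d_HCl = 1130 mm, d_HCl = 1130/(1 + 0.7171) = 658.1 mm.
d_Cl₂ = 1130 − 658.1 = 472 mm.

472 mm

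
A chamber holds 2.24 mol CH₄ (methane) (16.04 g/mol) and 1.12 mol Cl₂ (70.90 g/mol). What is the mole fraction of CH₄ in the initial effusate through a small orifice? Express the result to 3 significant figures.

0.808

Effusion rate of each component ∝ n_i/√M_i (partial pressure × 1/√M).
So x_CH₄ in the escaping gas = (n_CH₄/√M_CH₄) / Σ(n_i/√M_i)
= (2.24/√16.04) / (2.24/√16.04 + 1.12/√70.90) = 0.5593/(0.5593 + 0.1330) = 0.808.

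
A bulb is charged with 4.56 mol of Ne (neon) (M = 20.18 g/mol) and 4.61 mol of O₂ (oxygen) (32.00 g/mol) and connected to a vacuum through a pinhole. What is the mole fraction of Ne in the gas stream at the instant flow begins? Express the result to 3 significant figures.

Effusion rate of each component ∝ n_i/√M_i (partial pressure × 1/√M).
x_Ne(eff) = (n_Ne/√M_Ne) / (n_Ne/√M_Ne + n_O₂/√M_O₂)
= (4.56/√20.18) / (4.56/√20.18 + 4.61/√32.00) = 1.015/(1.015 + 0.8149) = 0.555.

0.555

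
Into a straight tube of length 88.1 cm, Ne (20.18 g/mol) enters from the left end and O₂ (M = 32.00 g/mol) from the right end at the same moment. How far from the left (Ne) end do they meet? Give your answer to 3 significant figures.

49.1 cm

Graham's law gives d_Ne/d_O₂ = rate_Ne/rate_O₂ = √(M_O₂/M_Ne) = √(32.00/20.18) = 1.259.
With d_Ne + d_O₂ = 88.1 cm, d_O₂ = 88.1/(1 + 1.259) = 39.00 cm.
d_Ne = 88.1 − 39.00 = 49.1 cm.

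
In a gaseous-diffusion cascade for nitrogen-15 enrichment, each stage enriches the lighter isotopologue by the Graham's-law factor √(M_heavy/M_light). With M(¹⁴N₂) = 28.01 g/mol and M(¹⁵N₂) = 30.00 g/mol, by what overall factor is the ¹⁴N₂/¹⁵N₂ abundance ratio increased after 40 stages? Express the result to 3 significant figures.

3.95

Overall factor = α^40 with α = √(30.00/28.01), i.e. (30.00/28.01)^(40/2).
= 1.07105^20 = 3.95.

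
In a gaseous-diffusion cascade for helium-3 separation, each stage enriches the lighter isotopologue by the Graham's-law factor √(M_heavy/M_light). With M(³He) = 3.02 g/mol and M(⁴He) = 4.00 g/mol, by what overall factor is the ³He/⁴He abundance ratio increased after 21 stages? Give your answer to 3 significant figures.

Each stage multiplies the ratio by α = √(4.00/3.02), so after 21 stages the overall factor is α^21 = (4.00/3.02)^(21/2).
= 1.32450^(21/2) = 19.1.

19.1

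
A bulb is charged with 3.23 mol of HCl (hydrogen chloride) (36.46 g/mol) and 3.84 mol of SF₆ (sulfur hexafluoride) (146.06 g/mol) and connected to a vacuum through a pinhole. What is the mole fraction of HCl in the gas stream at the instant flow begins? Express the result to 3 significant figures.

Rate_i ∝ x_i/√M_i (Graham's law weighted by mole fraction), so the effusate composition follows n_i/√M_i.
So x_HCl in the escaping gas = (n_HCl/√M_HCl) / Σ(n_i/√M_i)
= (3.23/√36.46) / (3.23/√36.46 + 3.84/√146.06) = 0.5349/(0.5349 + 0.3177) = 0.627.

0.627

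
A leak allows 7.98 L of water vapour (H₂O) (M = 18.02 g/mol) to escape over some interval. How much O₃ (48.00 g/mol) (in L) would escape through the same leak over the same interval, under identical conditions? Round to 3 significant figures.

Graham's law gives rate_O₃/rate_H₂O = √(M_H₂O/M_O₃) = √(18.02/48.00) = √0.3754 = 0.6127.
So the volume for O₃ is 7.98 × 0.6127 = 4.89 L.

4.89 L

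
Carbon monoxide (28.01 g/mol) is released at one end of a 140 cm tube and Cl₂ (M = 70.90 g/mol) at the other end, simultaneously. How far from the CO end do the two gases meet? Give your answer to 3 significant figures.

The fronts meet when d_CO + d_Cl₂ = L with d_CO/d_Cl₂ = √(M_Cl₂/M_CO) (Graham's law). Here √(M_Cl₂/M_CO) = √(70.90/28.01) = 1.591.
With d_CO + d_Cl₂ = 140 cm, d_Cl₂ = 140/(1 + 1.591) = 54.03 cm.
d_CO = 140 − 54.03 = 86.0 cm.

86.0 cm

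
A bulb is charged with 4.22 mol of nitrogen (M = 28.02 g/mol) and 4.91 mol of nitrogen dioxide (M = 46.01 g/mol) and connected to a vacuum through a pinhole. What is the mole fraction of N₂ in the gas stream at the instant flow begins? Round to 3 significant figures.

0.524

Each component's effusion rate ∝ (its partial pressure)·(1/√M) ∝ n_i/√M_i.
So x_N₂ in the escaping gas = (n_N₂/√M_N₂) / Σ(n_i/√M_i)
= (4.22/√28.02) / (4.22/√28.02 + 4.91/√46.01) = 0.7972/(0.7972 + 0.7239) = 0.524.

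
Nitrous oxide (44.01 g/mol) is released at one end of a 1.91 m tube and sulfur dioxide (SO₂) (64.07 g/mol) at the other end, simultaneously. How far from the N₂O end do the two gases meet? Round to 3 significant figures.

1.04 m

Graham's law gives d_N₂O/d_SO₂ = rate_N₂O/rate_SO₂ = √(M_SO₂/M_N₂O) = √(64.07/44.01) = 1.207.
With d_N₂O + d_SO₂ = 1.91 m, d_SO₂ = 1.91/(1 + 1.207) = 0.8656 m.
d_N₂O = 1.91 − 0.8656 = 1.04 m.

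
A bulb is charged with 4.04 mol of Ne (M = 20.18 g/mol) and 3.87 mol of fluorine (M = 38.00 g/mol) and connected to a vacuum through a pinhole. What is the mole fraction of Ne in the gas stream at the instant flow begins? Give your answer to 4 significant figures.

Each component's effusion rate ∝ (its partial pressure)·(1/√M) ∝ n_i/√M_i.
Mole fraction of Ne in the effusate = (n_Ne/√M_Ne) / (n_Ne/√M_Ne + n_F₂/√M_F₂)
= (4.04/√20.18) / (4.04/√20.18 + 3.87/√38.00) = 0.8993/(0.8993 + 0.6278) = 0.5889.

0.5889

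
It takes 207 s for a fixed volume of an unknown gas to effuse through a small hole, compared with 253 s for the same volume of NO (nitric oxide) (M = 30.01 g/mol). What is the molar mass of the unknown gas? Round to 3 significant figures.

By Graham's law, t_X/t_NO = √(M_X/M_NO).
207/253 = 0.8182 = √(M_X/30.01)
M_X = 30.01 × 0.8182² = 30.01 × 0.6694 = 20.1 g/mol

20.1 g/mol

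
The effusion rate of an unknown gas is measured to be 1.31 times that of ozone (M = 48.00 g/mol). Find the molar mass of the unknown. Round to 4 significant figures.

27.97 g/mol

Graham's law gives rate_X/rate_O₃ = √(M_O₃/M_X).
1.31 = √(48.00/M_X)
M_X = 48.00 / 1.31² = 48.00 / 1.716 = 27.97 g/mol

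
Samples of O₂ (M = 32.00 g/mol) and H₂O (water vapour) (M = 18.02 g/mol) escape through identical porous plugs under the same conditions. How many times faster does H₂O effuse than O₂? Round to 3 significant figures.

1.33

Since effusion rate ∝ 1/√M, rate_H₂O/rate_O₂ = √(M_O₂/M_H₂O) = √(32.00/18.02) = √1.776 = 1.33.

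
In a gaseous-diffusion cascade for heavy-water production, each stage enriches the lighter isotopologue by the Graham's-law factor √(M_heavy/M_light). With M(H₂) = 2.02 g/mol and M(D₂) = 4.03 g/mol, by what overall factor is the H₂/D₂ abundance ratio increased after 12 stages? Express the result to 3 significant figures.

Overall factor = α^12 with α = √(4.03/2.02), i.e. (4.03/2.02)^(12/2).
= 1.99505^6 = 63.1.

63.1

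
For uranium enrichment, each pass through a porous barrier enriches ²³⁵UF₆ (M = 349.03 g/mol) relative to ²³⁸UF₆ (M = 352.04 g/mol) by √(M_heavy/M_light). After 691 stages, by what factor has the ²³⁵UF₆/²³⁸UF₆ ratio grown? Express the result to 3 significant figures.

Each stage multiplies the ratio by α = √(352.04/349.03), so after 691 stages the overall factor is α^691 = (352.04/349.03)^(691/2).
= 1.00862^(691/2) = 19.4.

19.4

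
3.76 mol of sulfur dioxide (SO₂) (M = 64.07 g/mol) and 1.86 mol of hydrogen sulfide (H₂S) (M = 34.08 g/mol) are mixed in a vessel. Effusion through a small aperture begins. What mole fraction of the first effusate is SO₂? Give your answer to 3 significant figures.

0.596

Effusion rate of each component ∝ n_i/√M_i (partial pressure × 1/√M).
So x_SO₂ in the escaping gas = (n_SO₂/√M_SO₂) / Σ(n_i/√M_i)
= (3.76/√64.07) / (3.76/√64.07 + 1.86/√34.08) = 0.4697/(0.4697 + 0.3186) = 0.596.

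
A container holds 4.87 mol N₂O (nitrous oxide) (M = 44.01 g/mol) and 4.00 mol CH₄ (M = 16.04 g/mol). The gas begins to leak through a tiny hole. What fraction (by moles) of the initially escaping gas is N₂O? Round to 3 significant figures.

0.424

Rate_i ∝ x_i/√M_i (Graham's law weighted by mole fraction), so the effusate composition follows n_i/√M_i.
Mole fraction of N₂O in the effusate = (n_N₂O/√M_N₂O) / (n_N₂O/√M_N₂O + n_CH₄/√M_CH₄)
= (4.87/√44.01) / (4.87/√44.01 + 4.00/√16.04) = 0.7341/(0.7341 + 0.9988) = 0.424.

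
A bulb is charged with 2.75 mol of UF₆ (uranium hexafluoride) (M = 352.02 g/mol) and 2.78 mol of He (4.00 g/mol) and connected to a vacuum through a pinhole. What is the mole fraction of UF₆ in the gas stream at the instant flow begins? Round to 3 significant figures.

The effusion rate of species i is ∝ p_i/√M_i ∝ n_i/√M_i.
Mole fraction of UF₆ in the effusate = (n_UF₆/√M_UF₆) / (n_UF₆/√M_UF₆ + n_He/√M_He)
= (2.75/√352.02) / (2.75/√352.02 + 2.78/√4.00) = 0.1466/(0.1466 + 1.390) = 0.0954.

0.0954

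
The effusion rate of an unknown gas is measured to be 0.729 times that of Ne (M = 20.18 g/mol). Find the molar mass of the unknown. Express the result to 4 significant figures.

37.97 g/mol

By Graham's law, rate_X/rate_Ne = √(M_Ne/M_X).
0.729 = √(20.18/M_X)
M_X = 20.18 / 0.729² = 20.18 / 0.5314 = 37.97 g/mol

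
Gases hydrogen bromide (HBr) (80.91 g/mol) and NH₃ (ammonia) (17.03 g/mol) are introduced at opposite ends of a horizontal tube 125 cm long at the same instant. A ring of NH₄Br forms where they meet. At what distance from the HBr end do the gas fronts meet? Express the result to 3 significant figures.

39.3 cm

Distances travelled in equal time are proportional to diffusion rates, so d_HBr/d_NH₃ = √(M_NH₃/M_HBr) = √(17.03/80.91) = 0.4588.
With d_HBr + d_NH₃ = 125 cm, d_NH₃ = 125/(1 + 0.4588) = 85.69 cm.
d_HBr = 125 − 85.69 = 39.3 cm.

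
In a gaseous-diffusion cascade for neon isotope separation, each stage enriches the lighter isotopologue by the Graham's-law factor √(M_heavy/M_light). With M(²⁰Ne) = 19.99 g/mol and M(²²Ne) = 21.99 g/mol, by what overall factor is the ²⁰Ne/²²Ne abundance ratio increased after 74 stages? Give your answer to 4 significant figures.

Overall factor = α^74 with α = √(21.99/19.99), i.e. (21.99/19.99)^(74/2).
= 1.10005^37 = 34.06.

34.06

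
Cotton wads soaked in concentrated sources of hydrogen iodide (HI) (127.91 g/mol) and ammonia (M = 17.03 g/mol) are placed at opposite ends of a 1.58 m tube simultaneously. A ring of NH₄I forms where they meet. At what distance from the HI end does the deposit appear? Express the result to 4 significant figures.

The fronts meet when d_HI + d_NH₃ = L with d_HI/d_NH₃ = √(M_NH₃/M_HI) (Graham's law). Here √(M_NH₃/M_HI) = √(17.03/127.91) = 0.3649.
With d_HI + d_NH₃ = 1.58 m, d_NH₃ = 1.58/(1 + 0.3649) = 1.158 m.
d_HI = 1.58 − 1.158 = 0.4224 m.

0.4224 m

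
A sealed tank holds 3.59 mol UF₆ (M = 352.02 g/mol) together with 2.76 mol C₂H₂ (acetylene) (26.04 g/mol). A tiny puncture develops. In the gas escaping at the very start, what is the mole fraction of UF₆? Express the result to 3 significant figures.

0.261

Rate_i ∝ x_i/√M_i (Graham's law weighted by mole fraction), so the effusate composition follows n_i/√M_i.
Mole fraction of UF₆ in the effusate = (n_UF₆/√M_UF₆) / (n_UF₆/√M_UF₆ + n_C₂H₂/√M_C₂H₂)
= (3.59/√352.02) / (3.59/√352.02 + 2.76/√26.04) = 0.1913/(0.1913 + 0.5409) = 0.261.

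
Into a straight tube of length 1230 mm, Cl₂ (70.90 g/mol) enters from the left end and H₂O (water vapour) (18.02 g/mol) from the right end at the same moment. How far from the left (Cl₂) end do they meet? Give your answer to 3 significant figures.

The fronts meet when d_Cl₂ + d_H₂O = L with d_Cl₂/d_H₂O = √(M_H₂O/M_Cl₂) (Graham's law). Here √(M_H₂O/M_Cl₂) = √(18.02/70.90) = 0.5041.
With d_Cl₂ + d_H₂O = 1230 mm, d_H₂O = 1230/(1 + 0.5041) = 817.7 mm.
d_Cl₂ = 1230 − 817.7 = 412 mm.

412 mm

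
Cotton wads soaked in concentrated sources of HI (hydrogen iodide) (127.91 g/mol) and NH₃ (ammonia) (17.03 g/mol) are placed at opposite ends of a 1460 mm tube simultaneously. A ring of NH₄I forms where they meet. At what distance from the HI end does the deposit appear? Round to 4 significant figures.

390.3 mm

In equal time, each gas travels a distance ∝ its rate ∝ 1/√M, so d_HI/d_NH₃ = √(M_NH₃/M_HI) = √(17.03/127.91) = 0.3649.
With d_HI + d_NH₃ = 1460 mm, d_NH₃ = 1460/(1 + 0.3649) = 1070 mm.
d_HI = 1460 − 1070 = 390.3 mm.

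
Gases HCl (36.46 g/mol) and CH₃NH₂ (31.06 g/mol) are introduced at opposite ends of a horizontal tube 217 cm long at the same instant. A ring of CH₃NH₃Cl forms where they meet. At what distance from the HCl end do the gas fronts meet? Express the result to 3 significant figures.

The fronts meet when d_HCl + d_CH₃NH₂ = L with d_HCl/d_CH₃NH₂ = √(M_CH₃NH₂/M_HCl) (Graham's law). Here √(M_CH₃NH₂/M_HCl) = √(31.06/36.46) = 0.9230.
With d_HCl + d_CH₃NH₂ = 217 cm, d_CH₃NH₂ = 217/(1 + 0.9230) = 112.8 cm.
d_HCl = 217 − 112.8 = 104 cm.

104 cm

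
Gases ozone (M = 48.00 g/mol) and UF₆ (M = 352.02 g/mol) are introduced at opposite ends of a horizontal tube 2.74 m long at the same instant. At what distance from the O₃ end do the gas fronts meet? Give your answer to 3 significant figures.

2.00 m

The fronts meet when d_O₃ + d_UF₆ = L with d_O₃/d_UF₆ = √(M_UF₆/M_O₃) (Graham's law). Here √(M_UF₆/M_O₃) = √(352.02/48.00) = 2.708.
With d_O₃ + d_UF₆ = 2.74 m, d_UF₆ = 2.74/(1 + 2.708) = 0.7389 m.
d_O₃ = 2.74 − 0.7389 = 2.00 m.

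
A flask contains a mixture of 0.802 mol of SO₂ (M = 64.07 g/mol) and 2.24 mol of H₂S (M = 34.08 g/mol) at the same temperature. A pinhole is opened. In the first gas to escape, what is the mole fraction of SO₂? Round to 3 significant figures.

Effusion rate of each component ∝ n_i/√M_i (partial pressure × 1/√M).
So x_SO₂ in the escaping gas = (n_SO₂/√M_SO₂) / Σ(n_i/√M_i)
= (0.802/√64.07) / (0.802/√64.07 + 2.24/√34.08) = 0.1002/(0.1002 + 0.3837) = 0.207.

0.207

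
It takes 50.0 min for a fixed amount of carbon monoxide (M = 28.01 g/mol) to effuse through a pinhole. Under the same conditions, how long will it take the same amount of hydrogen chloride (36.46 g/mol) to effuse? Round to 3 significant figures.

From Graham's law, t_HCl/t_CO = √(M_HCl/M_CO) = √(36.46/28.01) = √1.302 = 1.141.
So the time for HCl is 50.0 × 1.141 = 57.0 min.

57.0 min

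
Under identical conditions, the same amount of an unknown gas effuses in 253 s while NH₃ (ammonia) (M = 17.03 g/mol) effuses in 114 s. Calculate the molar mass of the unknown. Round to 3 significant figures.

Graham's law gives t_X/t_NH₃ = √(M_X/M_NH₃).
253/114 = 2.219 = √(M_X/17.03)
M_X = 17.03 × 2.219² = 17.03 × 4.925 = 83.9 g/mol

83.9 g/mol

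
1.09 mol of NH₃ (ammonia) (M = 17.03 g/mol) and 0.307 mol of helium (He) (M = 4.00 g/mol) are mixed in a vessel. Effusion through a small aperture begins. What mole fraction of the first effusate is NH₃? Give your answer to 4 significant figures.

0.6325

Rate_i ∝ x_i/√M_i (Graham's law weighted by mole fraction), so the effusate composition follows n_i/√M_i.
x_NH₃(eff) = (n_NH₃/√M_NH₃) / (n_NH₃/√M_NH₃ + n_He/√M_He)
= (1.09/√17.03) / (1.09/√17.03 + 0.307/√4.00) = 0.2641/(0.2641 + 0.1535) = 0.6325.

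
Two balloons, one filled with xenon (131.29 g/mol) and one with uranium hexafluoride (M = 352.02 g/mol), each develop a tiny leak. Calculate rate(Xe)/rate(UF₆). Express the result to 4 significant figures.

1.637

By Graham's law, rate_Xe/rate_UF₆ = √(M_UF₆/M_Xe) = √(352.02/131.29) = √2.681 = 1.637.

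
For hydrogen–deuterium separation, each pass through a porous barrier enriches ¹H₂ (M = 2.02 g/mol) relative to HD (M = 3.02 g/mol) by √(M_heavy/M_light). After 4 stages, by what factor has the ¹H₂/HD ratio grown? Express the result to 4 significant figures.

2.235

Each stage multiplies the ratio by α = √(3.02/2.02), so after 4 stages the overall factor is α^4 = (3.02/2.02)^(4/2).
= 1.49505^2 = 2.235.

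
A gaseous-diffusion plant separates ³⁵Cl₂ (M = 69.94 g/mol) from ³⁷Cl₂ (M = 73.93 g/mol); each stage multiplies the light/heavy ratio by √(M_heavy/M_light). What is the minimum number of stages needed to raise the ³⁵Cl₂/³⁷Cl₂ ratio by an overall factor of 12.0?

Single-stage factor α = √(73.93/69.94), so ln α = ½ ln(1.05705) = 0.02774.
Need α^N ≥ 12.0 ⇒ N ≥ ln(12.0) / ln α = 2.485 / 0.02774 = 89.58.
Rounding up, N = 90 stages.

90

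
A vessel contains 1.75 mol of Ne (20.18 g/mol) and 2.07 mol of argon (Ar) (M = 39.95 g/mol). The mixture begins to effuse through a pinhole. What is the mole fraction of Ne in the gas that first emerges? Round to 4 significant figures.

0.5433

The effusion rate of species i is ∝ p_i/√M_i ∝ n_i/√M_i.
Mole fraction of Ne in the effusate = (n_Ne/√M_Ne) / (n_Ne/√M_Ne + n_Ar/√M_Ar)
= (1.75/√20.18) / (1.75/√20.18 + 2.07/√39.95) = 0.3896/(0.3896 + 0.3275) = 0.5433.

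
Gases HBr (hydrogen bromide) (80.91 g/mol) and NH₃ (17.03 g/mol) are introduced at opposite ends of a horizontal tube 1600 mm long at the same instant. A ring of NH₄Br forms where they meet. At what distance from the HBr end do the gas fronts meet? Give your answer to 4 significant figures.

Distances travelled in equal time are proportional to diffusion rates, so d_HBr/d_NH₃ = √(M_NH₃/M_HBr) = √(17.03/80.91) = 0.4588.
With d_HBr + d_NH₃ = 1600 mm, d_NH₃ = 1600/(1 + 0.4588) = 1097 mm.
d_HBr = 1600 − 1097 = 503.2 mm.

503.2 mm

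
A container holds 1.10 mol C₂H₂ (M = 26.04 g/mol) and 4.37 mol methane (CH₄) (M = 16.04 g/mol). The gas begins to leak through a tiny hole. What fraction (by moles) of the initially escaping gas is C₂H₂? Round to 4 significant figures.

Rate_i ∝ x_i/√M_i (Graham's law weighted by mole fraction), so the effusate composition follows n_i/√M_i.
x_C₂H₂(eff) = (n_C₂H₂/√M_C₂H₂) / (n_C₂H₂/√M_C₂H₂ + n_CH₄/√M_CH₄)
= (1.10/√26.04) / (1.10/√26.04 + 4.37/√16.04) = 0.2156/(0.2156 + 1.091) = 0.1650.

0.1650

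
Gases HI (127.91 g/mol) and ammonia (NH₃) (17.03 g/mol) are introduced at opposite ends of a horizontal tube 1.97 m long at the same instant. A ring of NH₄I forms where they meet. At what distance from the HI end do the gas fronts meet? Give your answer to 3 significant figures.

0.527 m

The fronts meet when d_HI + d_NH₃ = L with d_HI/d_NH₃ = √(M_NH₃/M_HI) (Graham's law). Here √(M_NH₃/M_HI) = √(17.03/127.91) = 0.3649.
With d_HI + d_NH₃ = 1.97 m, d_NH₃ = 1.97/(1 + 0.3649) = 1.443 m.
d_HI = 1.97 − 1.443 = 0.527 m.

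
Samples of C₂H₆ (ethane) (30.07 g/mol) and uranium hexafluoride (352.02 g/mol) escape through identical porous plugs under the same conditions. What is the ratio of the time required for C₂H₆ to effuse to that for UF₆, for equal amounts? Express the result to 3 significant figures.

0.292

Using Graham's law: t_C₂H₆/t_UF₆ = √(M_C₂H₆/M_UF₆) = √(30.07/352.02) = √0.08542 = 0.292.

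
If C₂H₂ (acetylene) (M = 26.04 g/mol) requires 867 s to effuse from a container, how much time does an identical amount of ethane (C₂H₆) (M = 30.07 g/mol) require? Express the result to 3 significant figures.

Since effusion rate ∝ 1/√M, t_C₂H₆/t_C₂H₂ = √(M_C₂H₆/M_C₂H₂) = √(30.07/26.04) = √1.155 = 1.075.
So the time for C₂H₆ is 867 × 1.075 = 932 s.

932 s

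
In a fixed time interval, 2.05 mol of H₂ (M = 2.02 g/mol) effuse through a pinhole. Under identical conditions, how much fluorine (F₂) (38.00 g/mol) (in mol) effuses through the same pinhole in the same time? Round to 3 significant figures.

From Graham's law, rate_F₂/rate_H₂ = √(M_H₂/M_F₂) = √(2.02/38.00) = √0.05316 = 0.2306.
So the amount for F₂ is 2.05 × 0.2306 = 0.473 mol.

0.473 mol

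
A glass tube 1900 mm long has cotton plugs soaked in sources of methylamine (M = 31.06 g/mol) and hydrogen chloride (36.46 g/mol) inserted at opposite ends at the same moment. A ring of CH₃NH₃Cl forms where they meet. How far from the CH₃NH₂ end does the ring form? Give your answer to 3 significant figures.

Distances travelled in equal time are proportional to diffusion rates, so d_CH₃NH₂/d_HCl = √(M_HCl/M_CH₃NH₂) = √(36.46/31.06) = 1.083.
With d_CH₃NH₂ + d_HCl = 1900 mm, d_HCl = 1900/(1 + 1.083) = 912.0 mm.
d_CH₃NH₂ = 1900 − 912.0 = 988 mm.

988 mm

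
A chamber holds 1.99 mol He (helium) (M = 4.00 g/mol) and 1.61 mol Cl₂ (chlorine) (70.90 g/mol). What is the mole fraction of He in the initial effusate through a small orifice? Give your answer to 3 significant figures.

Each component's effusion rate ∝ (its partial pressure)·(1/√M) ∝ n_i/√M_i.
Mole fraction of He in the effusate = (n_He/√M_He) / (n_He/√M_He + n_Cl₂/√M_Cl₂)
= (1.99/√4.00) / (1.99/√4.00 + 1.61/√70.90) = 0.9950/(0.9950 + 0.1912) = 0.839.

0.839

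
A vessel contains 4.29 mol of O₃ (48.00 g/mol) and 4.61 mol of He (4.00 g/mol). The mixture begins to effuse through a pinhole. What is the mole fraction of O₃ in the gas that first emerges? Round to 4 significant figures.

0.2118

Effusion rate of each component ∝ n_i/√M_i (partial pressure × 1/√M).
Mole fraction of O₃ in the effusate = (n_O₃/√M_O₃) / (n_O₃/√M_O₃ + n_He/√M_He)
= (4.29/√48.00) / (4.29/√48.00 + 4.61/√4.00) = 0.6192/(0.6192 + 2.305) = 0.2118.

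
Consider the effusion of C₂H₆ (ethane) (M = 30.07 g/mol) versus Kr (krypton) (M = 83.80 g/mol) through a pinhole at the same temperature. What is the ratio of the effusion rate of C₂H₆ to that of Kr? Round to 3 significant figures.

By Graham's law, rate_C₂H₆/rate_Kr = √(M_Kr/M_C₂H₆) = √(83.80/30.07) = √2.787 = 1.67.

1.67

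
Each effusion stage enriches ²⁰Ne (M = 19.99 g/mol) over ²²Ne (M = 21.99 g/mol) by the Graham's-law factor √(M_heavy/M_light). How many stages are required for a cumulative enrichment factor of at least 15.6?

58

Per stage α = (21.99/19.99)^(1/2) = 1.10005^0.5, giving ln α = 0.04768.
Need α^N ≥ 15.6 ⇒ N ≥ ln(15.6) / ln α = 2.747 / 0.04768 = 57.62.
So at least 58 stages are needed.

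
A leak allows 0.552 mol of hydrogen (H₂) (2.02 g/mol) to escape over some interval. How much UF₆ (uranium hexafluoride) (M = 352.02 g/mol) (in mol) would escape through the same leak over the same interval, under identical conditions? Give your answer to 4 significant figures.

Since effusion rate ∝ 1/√M, rate_UF₆/rate_H₂ = √(M_H₂/M_UF₆) = √(2.02/352.02) = √0.005738 = 0.07575.
So the amount for UF₆ is 0.552 × 0.07575 = 0.04181 mol.

0.04181 mol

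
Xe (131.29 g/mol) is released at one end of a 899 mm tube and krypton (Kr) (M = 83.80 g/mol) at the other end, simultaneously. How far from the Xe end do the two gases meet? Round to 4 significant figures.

399.3 mm

The fronts meet when d_Xe + d_Kr = L with d_Xe/d_Kr = √(M_Kr/M_Xe) (Graham's law). Here √(M_Kr/M_Xe) = √(83.80/131.29) = 0.7989.
With d_Xe + d_Kr = 899 mm, d_Kr = 899/(1 + 0.7989) = 499.7 mm.
d_Xe = 899 − 499.7 = 399.3 mm.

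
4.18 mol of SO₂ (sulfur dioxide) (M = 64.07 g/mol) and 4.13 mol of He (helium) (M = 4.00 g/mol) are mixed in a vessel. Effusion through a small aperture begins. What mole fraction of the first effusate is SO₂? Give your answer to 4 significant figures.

0.2018

Rate_i ∝ x_i/√M_i (Graham's law weighted by mole fraction), so the effusate composition follows n_i/√M_i.
x_SO₂(eff) = (n_SO₂/√M_SO₂) / (n_SO₂/√M_SO₂ + n_He/√M_He)
= (4.18/√64.07) / (4.18/√64.07 + 4.13/√4.00) = 0.5222/(0.5222 + 2.065) = 0.2018.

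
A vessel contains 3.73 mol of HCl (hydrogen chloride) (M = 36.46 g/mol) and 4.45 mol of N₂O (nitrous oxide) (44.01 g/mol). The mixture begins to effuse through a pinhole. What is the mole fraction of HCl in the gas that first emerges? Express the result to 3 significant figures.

Each component's effusion rate ∝ (its partial pressure)·(1/√M) ∝ n_i/√M_i.
So x_HCl in the escaping gas = (n_HCl/√M_HCl) / Σ(n_i/√M_i)
= (3.73/√36.46) / (3.73/√36.46 + 4.45/√44.01) = 0.6177/(0.6177 + 0.6708) = 0.479.

0.479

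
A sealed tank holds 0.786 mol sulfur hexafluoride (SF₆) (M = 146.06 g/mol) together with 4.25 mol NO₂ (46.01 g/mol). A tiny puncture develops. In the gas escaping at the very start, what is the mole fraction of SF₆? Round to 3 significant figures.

Effusion rate of each component ∝ n_i/√M_i (partial pressure × 1/√M).
Mole fraction of SF₆ in the effusate = (n_SF₆/√M_SF₆) / (n_SF₆/√M_SF₆ + n_NO₂/√M_NO₂)
= (0.786/√146.06) / (0.786/√146.06 + 4.25/√46.01) = 0.06504/(0.06504 + 0.6266) = 0.0940.

0.0940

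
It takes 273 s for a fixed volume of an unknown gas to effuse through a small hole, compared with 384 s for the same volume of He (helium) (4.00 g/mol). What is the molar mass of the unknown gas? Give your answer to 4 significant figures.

2.022 g/mol

From Graham's law, t_X/t_He = √(M_X/M_He).
273/384 = 0.7109 = √(M_X/4.00)
M_X = 4.00 × 0.7109² = 4.00 × 0.5054 = 2.022 g/mol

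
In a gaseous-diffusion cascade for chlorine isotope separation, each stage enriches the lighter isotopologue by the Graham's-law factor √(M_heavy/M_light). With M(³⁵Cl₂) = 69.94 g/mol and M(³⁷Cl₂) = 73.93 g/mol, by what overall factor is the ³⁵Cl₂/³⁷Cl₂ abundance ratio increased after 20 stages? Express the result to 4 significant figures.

1.742

Overall factor = α^20 with α = √(73.93/69.94), i.e. (73.93/69.94)^(20/2).
= 1.05705^10 = 1.742.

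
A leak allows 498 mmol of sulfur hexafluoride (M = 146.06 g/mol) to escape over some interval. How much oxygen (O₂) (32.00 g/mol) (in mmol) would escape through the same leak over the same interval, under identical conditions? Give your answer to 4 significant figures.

1064 mmol

Since effusion rate ∝ 1/√M, rate_O₂/rate_SF₆ = √(M_SF₆/M_O₂) = √(146.06/32.00) = √4.564 = 2.136.
So the amount for O₂ is 498 × 2.136 = 1064 mmol.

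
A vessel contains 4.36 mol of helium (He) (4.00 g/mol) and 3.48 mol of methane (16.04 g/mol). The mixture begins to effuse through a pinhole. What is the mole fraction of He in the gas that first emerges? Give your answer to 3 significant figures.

Rate_i ∝ x_i/√M_i (Graham's law weighted by mole fraction), so the effusate composition follows n_i/√M_i.
Mole fraction of He in the effusate = (n_He/√M_He) / (n_He/√M_He + n_CH₄/√M_CH₄)
= (4.36/√4.00) / (4.36/√4.00 + 3.48/√16.04) = 2.180/(2.180 + 0.8689) = 0.715.

0.715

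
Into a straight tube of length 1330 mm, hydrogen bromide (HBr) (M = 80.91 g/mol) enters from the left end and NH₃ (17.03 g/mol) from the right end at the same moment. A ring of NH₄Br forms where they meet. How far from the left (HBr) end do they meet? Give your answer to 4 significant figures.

In equal time, each gas travels a distance ∝ its rate ∝ 1/√M, so d_HBr/d_NH₃ = √(M_NH₃/M_HBr) = √(17.03/80.91) = 0.4588.
With d_HBr + d_NH₃ = 1330 mm, d_NH₃ = 1330/(1 + 0.4588) = 911.7 mm.
d_HBr = 1330 − 911.7 = 418.3 mm.

418.3 mm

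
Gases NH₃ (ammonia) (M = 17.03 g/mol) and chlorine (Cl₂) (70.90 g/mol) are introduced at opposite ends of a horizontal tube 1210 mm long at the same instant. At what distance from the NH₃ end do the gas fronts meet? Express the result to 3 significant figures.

812 mm

The fronts meet when d_NH₃ + d_Cl₂ = L with d_NH₃/d_Cl₂ = √(M_Cl₂/M_NH₃) (Graham's law). Here √(M_Cl₂/M_NH₃) = √(70.90/17.03) = 2.040.
With d_NH₃ + d_Cl₂ = 1210 mm, d_Cl₂ = 1210/(1 + 2.040) = 398.0 mm.
d_NH₃ = 1210 − 398.0 = 812 mm.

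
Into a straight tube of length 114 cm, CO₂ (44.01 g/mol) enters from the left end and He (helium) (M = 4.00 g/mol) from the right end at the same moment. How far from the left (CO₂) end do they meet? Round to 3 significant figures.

26.4 cm

Graham's law gives d_CO₂/d_He = rate_CO₂/rate_He = √(M_He/M_CO₂) = √(4.00/44.01) = 0.3015.
With d_CO₂ + d_He = 114 cm, d_He = 114/(1 + 0.3015) = 87.59 cm.
d_CO₂ = 114 − 87.59 = 26.4 cm.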